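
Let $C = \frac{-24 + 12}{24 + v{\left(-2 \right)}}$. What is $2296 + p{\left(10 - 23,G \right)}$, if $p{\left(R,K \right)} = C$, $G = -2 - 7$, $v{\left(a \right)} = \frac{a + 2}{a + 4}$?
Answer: $\frac{4591}{2} \approx 2295.5$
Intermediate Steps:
$v{\left(a \right)} = \frac{2 + a}{4 + a}$
$C = - \frac{1}{2}$ ($C = \frac{-24 + 12}{24 + \frac{2 - 2}{4 - 2}} = - \frac{12}{24 + \frac{1}{2} \cdot 0} = - \frac{12}{24 + 0} = - \frac{12}{24} = \left(-12\right) \frac{1}{24} = - \frac{1}{2} \approx -0.5$)
$G = -9$ ($G = -2 - 7 = -9$)
$p{\left(R,K \right)} = - \frac{1}{2}$
$2296 + p{\left(10 - 23,G \right)} = 2296 - \frac{1}{2} = \frac{4591}{2}$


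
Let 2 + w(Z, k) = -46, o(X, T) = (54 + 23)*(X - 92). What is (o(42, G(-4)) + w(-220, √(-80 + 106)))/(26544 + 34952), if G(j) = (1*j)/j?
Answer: -1949/30748 ≈ -0.063386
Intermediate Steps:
G(j) = 1 (G(j) = j/j = 1)
o(X, T) = -7084 + 77*X (o(X, T) = 77*(-92 + X) = -7084 + 77*X)
w(Z, k) = -48 (w(Z, k) = -2 - 46 = -48)
(o(42, G(-4)) + w(-220, √(-80 + 106)))/(26544 + 34952) = ((-7084 + 77*42) - 48)/(26544 + 34952) = ((-7084 + 3234) - 48)/61496 = (-3850 - 48)*(1/61496) = -3898*1/61496 = -1949/30748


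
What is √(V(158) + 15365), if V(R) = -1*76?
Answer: √15289 ≈ 123.65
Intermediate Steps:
V(R) = -76
√(V(158) + 15365) = √(-76 + 15365) = √15289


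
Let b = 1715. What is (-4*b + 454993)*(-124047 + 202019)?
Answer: 34941826276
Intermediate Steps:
(-4*b + 454993)*(-124047 + 202019) = (-4*1715 + 454993)*(-124047 + 202019) = (-6860 + 454993)*77972 = 448133*77972 = 34941826276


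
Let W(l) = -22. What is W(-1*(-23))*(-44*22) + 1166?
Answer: 22462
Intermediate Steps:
W(-1*(-23))*(-44*22) + 1166 = -(-968)*22 + 1166 = -22*(-968) + 1166 = 21296 + 1166 = 22462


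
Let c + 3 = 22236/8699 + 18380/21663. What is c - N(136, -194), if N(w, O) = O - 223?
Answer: 78658411006/188446437 ≈ 417.40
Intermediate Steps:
N(w, O) = -223 + O
c = 76246777/188446437 (c = -3 + (22236/8699 + 18380/21663) = -3 + 641586088/188446437 = 76246777/188446437 ≈ 0.40461)
c - N(136, -194) = 76246777/188446437 - (-223 - 194) = 76246777/188446437 - 1*(-417) = 76246777/188446437 + 417 = 78658411006/188446437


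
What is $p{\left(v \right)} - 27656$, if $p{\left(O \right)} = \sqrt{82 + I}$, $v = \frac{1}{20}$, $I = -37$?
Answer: $-27656 + 3 \sqrt{5} \approx -27649.0$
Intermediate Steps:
$v = \frac{1}{20} \approx 0.05$
$p{\left(O \right)} = 3 \sqrt{5}$ ($p{\left(O \right)} = \sqrt{82 - 37} = \sqrt{45} = 3 \sqrt{5}$)
$p{\left(v \right)} - 27656 = 3 \sqrt{5} - 27656 = -27656 + 3 \sqrt{5}$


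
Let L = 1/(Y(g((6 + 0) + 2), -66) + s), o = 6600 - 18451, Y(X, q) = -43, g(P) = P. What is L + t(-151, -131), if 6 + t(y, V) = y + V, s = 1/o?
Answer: -146774923/509594 ≈ -288.02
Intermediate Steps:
o = -11851
s = -1/11851 (s = 1/(-11851) = -1/11851 ≈ -8.4381e-5)
t(y, V) = -6 + V + y (t(y, V) = -6 + (y + V) = -6 + (V + y) = -6 + V + y)
L = -11851/509594 (L = 1/(-43 - 1/11851) = 1/(-509594/11851) = -11851/509594 ≈ -0.023256)
L + t(-151, -131) = -11851/509594 + (-6 - 131 - 151) = -11851/509594 - 288 = -146774923/509594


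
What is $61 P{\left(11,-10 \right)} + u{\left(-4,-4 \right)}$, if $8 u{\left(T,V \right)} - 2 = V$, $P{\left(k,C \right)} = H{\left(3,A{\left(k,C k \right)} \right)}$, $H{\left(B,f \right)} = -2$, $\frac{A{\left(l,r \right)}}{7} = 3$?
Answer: $- \frac{489}{4} \approx -122.25$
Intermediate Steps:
$A{\left(l,r \right)} = 21$ ($A{\left(l,r \right)} = 7 \cdot 3 = 21$)
$P{\left(k,C \right)} = -2$
$u{\left(T,V \right)} = \frac{1}{4} + \frac{V}{8}$
$61 P{\left(11,-10 \right)} + u{\left(-4,-4 \right)} = 61 \left(-2\right) + \left(\frac{1}{4} + \frac{1}{8} \left(-4\right)\right) = -122 + \left(\frac{1}{4} - \frac{1}{2}\right) = -122 - \frac{1}{4} = - \frac{489}{4}$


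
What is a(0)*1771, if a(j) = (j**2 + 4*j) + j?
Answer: 0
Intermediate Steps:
a(j) = j**2 + 5*j
a(0)*1771 = (0*(5 + 0))*1771 = (0*5)*1771 = 0*1771 = 0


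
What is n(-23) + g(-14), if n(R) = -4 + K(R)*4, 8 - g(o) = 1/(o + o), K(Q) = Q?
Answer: -2463/28 ≈ -87.964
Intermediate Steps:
g(o) = 8 - 1/(2*o) (g(o) = 8 - 1/(o + o) = 8 - 1/(2*o))
n(R) = -4 + 4*R (n(R) = -4 + R*4 = -4 + 4*R)
n(-23) + g(-14) = (-4 + 4*(-23)) + (8 - ½/(-14)) = (-4 - 92) + (8 - ½*(-1/14)) = -96 + (8 + 1/28) = -96 + 225/28 = -2463/28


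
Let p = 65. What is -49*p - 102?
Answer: -3287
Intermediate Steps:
-49*p - 102 = -49*65 - 102 = -3185 - 102 = -3287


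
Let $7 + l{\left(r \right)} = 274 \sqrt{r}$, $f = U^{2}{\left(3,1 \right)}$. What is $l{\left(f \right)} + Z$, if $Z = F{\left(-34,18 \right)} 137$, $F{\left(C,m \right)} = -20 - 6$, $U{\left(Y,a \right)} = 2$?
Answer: $-3021$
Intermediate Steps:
$F{\left(C,m \right)} = -26$
$f = 4$ ($f = 2^{2} = 4$)
$l{\left(r \right)} = -7 + 274 \sqrt{r}$
$Z = -3562$ ($Z = \left(-26\right) 137 = -3562$)
$l{\left(f \right)} + Z = \left(-7 + 274 \sqrt{4}\right) - 3562 = \left(-7 + 274 \cdot 2\right) - 3562 = \left(-7 + 548\right) - 3562 = 541 - 3562 = -3021$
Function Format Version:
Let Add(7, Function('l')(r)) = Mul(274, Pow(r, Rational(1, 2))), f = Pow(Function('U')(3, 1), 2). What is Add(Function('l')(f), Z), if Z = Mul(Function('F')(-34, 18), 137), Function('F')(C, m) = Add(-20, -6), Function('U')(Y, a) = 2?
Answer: -3021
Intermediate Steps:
Function('F')(C, m) = -26
f = 4 (f = Pow(2, 2) = 4)
Function('l')(r) = Add(-7, Mul(274, Pow(r, Rational(1, 2))))
Z = -3562 (Z = Mul(-26, 137) = -3562)
Add(Function('l')(f), Z) = Add(Add(-7, Mul(274, Pow(4, Rational(1, 2)))), -3562) = Add(Add(-7, Mul(274, 2)), -3562) = Add(Add(-7, 548), -3562) = Add(541, -3562) = -3021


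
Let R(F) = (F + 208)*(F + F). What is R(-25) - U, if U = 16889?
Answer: -26039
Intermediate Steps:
R(F) = 2*F*(208 + F) (R(F) = (208 + F)*(2*F) = 2*F*(208 + F))
R(-25) - U = 2*(-25)*(208 - 25) - 1*16889 = 2*(-25)*183 - 16889 = -9150 - 16889 = -26039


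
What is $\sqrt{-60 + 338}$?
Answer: $\sqrt{278} \approx 16.673$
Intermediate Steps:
$\sqrt{-60 + 338} = \sqrt{278}$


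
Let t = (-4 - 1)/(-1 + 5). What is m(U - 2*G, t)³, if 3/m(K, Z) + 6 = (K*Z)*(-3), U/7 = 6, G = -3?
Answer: 1/195112 ≈ 5.1253e-6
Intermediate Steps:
U = 42 (U = 7*6 = 42)
t = -5/4 ≈ -1.2500
m(K, Z) = 3/(-6 - 3*K*Z) (m(K, Z) = 3/(-6 + (K*Z)*(-3)) = 3/(-6 - 3*K*Z))
m(U - 2*G, t)³ = (-1/(2 + (42 - 2*(-3))*(-5/4)))³ = (-1/(2 + (42 + 6)*(-5/4)))³ = (-1/(2 + 48*(-5/4)))³ = (-1/(2 - 60))³ = (-1/(-58))³ = (-1*(-1/58))³ = (1/58)³ = 1/195112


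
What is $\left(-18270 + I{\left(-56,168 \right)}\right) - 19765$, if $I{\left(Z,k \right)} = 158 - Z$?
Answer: $-37821$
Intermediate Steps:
$\left(-18270 + I{\left(-56,168 \right)}\right) - 19765 = \left(-18270 + \left(158 - -56\right)\right) - 19765 = \left(-18270 + \left(158 + 56\right)\right) - 19765 = \left(-18270 + 214\right) - 19765 = -18056 - 19765 = -37821$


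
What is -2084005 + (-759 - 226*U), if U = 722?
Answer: -2247936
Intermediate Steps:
-2084005 + (-759 - 226*U) = -2084005 + (-759 - 226*722) = -2084005 + (-759 - 163172) = -2084005 - 163931 = -2247936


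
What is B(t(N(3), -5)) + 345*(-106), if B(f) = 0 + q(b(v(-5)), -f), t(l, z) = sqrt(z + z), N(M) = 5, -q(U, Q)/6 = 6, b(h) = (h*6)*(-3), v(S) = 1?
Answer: -36606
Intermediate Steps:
b(h) = -18*h (b(h) = (6*h)*(-3) = -18*h)
q(U, Q) = -36 (q(U, Q) = -6*6 = -36)
t(l, z) = sqrt(2)*sqrt(z) (t(l, z) = sqrt(2*z) = sqrt(2)*sqrt(z))
B(f) = -36 (B(f) = 0 - 36 = -36)
B(t(N(3), -5)) + 345*(-106) = -36 + 345*(-106) = -36 - 36570 = -36606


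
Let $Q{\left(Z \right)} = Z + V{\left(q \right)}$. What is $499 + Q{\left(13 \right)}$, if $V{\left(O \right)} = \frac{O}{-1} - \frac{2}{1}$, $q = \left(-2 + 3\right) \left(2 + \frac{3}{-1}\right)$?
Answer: $511$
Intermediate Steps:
$q = -1$ ($q = 1 \left(2 + 3 \left(-1\right)\right) = 1 \left(2 - 3\right) = 1 \left(-1\right) = -1$)
$V{\left(O \right)} = -2 - O$ ($V{\left(O \right)} = O \left(-1\right) - 2 = - O - 2 = -2 - O$)
$Q{\left(Z \right)} = -1 + Z$ ($Q{\left(Z \right)} = Z - 1 = -1 + Z$)
$499 + Q{\left(13 \right)} = 499 + \left(-1 + 13\right) = 499 + 12 = 511$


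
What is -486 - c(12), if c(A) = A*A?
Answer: -630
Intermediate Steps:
c(A) = A²
-486 - c(12) = -486 - 1*12² = -486 - 1*144 = -486 - 144 = -630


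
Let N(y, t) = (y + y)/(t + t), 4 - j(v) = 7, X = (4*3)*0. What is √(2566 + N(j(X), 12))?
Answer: √10263/2 ≈ 50.653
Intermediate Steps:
X = 0 (X = 12*0 = 0)
j(v) = -3 (j(v) = 4 - 1*7 = 4 - 7 = -3)
N(y, t) = y/t (N(y, t) = (2*y)/((2*t)) = (2*y)*(1/(2*t)) = y/t)
√(2566 + N(j(X), 12)) = √(2566 - 3/12) = √(2566 - 3*1/12) = √(2566 - ¼) = √(10263/4) = √10263/2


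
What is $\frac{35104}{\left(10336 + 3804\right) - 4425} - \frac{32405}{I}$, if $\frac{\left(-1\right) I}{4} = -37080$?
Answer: $\frac{978362141}{288185760} \approx 3.3949$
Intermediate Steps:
$I = 148320$ ($I = \left(-4\right) \left(-37080\right) = 148320$)
$\frac{35104}{\left(10336 + 3804\right) - 4425} - \frac{32405}{I} = \frac{35104}{\left(10336 + 3804\right) - 4425} - \frac{32405}{148320} = \frac{35104}{14140 - 4425} - \frac{6481}{29664} = \frac{35104}{9715} - \frac{6481}{29664} = \frac{978362141}{288185760}$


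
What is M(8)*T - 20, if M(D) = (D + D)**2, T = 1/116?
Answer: -516/29 ≈ -17.793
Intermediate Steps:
T = 1/116 ≈ 0.0086207
M(D) = 4*D**2 (M(D) = (2*D)**2 = 4*D**2)
M(8)*T - 20 = (4*8**2)*(1/116) - 20 = (4*64)*(1/116) - 20 = 256*(1/116) - 20 = 64/29 - 20 = -516/29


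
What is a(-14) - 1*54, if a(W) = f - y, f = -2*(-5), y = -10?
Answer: -34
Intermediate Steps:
f = 10
a(W) = 20 (a(W) = 10 - 1*(-10) = 10 + 10 = 20)
a(-14) - 1*54 = 20 - 1*54 = 20 - 54 = -34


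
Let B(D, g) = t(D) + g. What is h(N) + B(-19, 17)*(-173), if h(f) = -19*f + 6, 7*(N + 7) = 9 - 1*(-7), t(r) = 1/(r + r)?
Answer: -755673/266 ≈ -2840.9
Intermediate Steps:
t(r) = 1/(2*r)
B(D, g) = g + 1/(2*D) (B(D, g) = 1/(2*D) + g = g + 1/(2*D))
N = -33/7 (N = -7 + (9 - 1*(-7))/7 = -7 + (9 + 7)/7 = -7 + (⅐)*16 = -7 + 16/7 = -33/7 ≈ -4.7143)
h(f) = 6 - 19*f
h(N) + B(-19, 17)*(-173) = (6 - 19*(-33/7)) + (17 + (½)/(-19))*(-173) = (6 + 627/7) + (17 + (½)*(-1/19))*(-173) = 669/7 + (17 - 1/38)*(-173) = 669/7 + (645/38)*(-173) = 669/7 - 111585/38 = -755673/266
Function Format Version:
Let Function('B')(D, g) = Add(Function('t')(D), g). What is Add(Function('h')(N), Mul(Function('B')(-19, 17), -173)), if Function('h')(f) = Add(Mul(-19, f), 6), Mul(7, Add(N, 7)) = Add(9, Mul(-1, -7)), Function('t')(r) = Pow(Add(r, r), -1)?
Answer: Rational(-755673, 266) ≈ -2840.9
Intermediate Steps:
Function('t')(r) = Mul(Rational(1, 2), Pow(r, -1)) (Function('t')(r) = Pow(Mul(2, r), -1) = Mul(Rational(1, 2), Pow(r, -1)))
Function('B')(D, g) = Add(g, Mul(Rational(1, 2), Pow(D, -1))) (Function('B')(D, g) = Add(Mul(Rational(1, 2), Pow(D, -1)), g) = Add(g, Mul(Rational(1, 2), Pow(D, -1))))
N = Rational(-33, 7) (N = Add(-7, Mul(Rational(1, 7), Add(9, Mul(-1, -7)))) = Add(-7, Mul(Rational(1, 7), Add(9, 7))) = Add(-7, Mul(Rational(1, 7), 16)) = Add(-7, Rational(16, 7)) = Rational(-33, 7) ≈ -4.7143)
Function('h')(f) = Add(6, Mul(-19, f))
Add(Function('h')(N), Mul(Function('B')(-19, 17), -173)) = Add(Add(6, Mul(-19, Rational(-33, 7))), Mul(Add(17, Mul(Rational(1, 2), Pow(-19, -1))), -173)) = Add(Add(6, Rational(627, 7)), Mul(Add(17, Mul(Rational(1, 2), Rational(-1, 19))), -173)) = Add(Rational(669, 7), Mul(Add(17, Rational(-1, 38)), -173)) = Add(Rational(669, 7), Mul(Rational(645, 38), -173)) = Add(Rational(669, 7), Rational(-111585, 38)) = Rational(-755673, 266)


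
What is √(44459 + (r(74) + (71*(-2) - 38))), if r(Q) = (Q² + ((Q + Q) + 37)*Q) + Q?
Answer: √63519 ≈ 252.03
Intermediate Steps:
r(Q) = Q + Q² + Q*(37 + 2*Q) (r(Q) = (Q² + (2*Q + 37)*Q) + Q = (Q² + (37 + 2*Q)*Q) + Q = (Q² + Q*(37 + 2*Q)) + Q = Q + Q² + Q*(37 + 2*Q))
√(44459 + (r(74) + (71*(-2) - 38))) = √(44459 + (74*(38 + 3*74) + (71*(-2) - 38))) = √(44459 + (74*(38 + 222) + (-142 - 38))) = √(44459 + (74*260 - 180)) = √(44459 + (19240 - 180)) = √(44459 + 19060) = √63519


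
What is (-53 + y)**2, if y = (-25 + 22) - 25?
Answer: 6561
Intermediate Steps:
y = -28 (y = -3 - 25 = -28)
(-53 + y)**2 = (-53 - 28)**2 = (-81)**2 = 6561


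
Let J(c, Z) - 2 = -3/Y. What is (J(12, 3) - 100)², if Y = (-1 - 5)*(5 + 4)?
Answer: 3108169/324 ≈ 9593.1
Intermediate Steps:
Y = -54 (Y = -6*9 = -54)
J(c, Z) = 37/18 (J(c, Z) = 2 - 3/(-54) = 2 - 3*(-1/54) = 2 + 1/18 = 37/18)
(J(12, 3) - 100)² = (37/18 - 100)² = (-1763/18)² = 3108169/324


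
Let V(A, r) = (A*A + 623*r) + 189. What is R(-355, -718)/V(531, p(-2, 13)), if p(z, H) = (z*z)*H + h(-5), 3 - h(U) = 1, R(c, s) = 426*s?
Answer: -25489/26316 ≈ -0.96857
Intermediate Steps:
h(U) = 2 (h(U) = 3 - 1*1 = 3 - 1 = 2)
p(z, H) = 2 + H*z² (p(z, H) = (z*z)*H + 2 = z²*H + 2 = H*z² + 2 = 2 + H*z²)
V(A, r) = 189 + A² + 623*r (V(A, r) = (A² + 623*r) + 189 = 189 + A² + 623*r)
R(-355, -718)/V(531, p(-2, 13)) = (426*(-718))/(189 + 531² + 623*(2 + 13*(-2)²)) = -305868/(189 + 281961 + 623*(2 + 13*4)) = -305868/(189 + 281961 + 623*(2 + 52)) = -305868/(189 + 281961 + 623*54) = -305868/(189 + 281961 + 33642) = -305868/315792 = -305868*1/315792 = -25489/26316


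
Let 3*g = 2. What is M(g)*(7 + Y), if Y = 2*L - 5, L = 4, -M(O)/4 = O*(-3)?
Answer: 80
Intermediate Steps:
g = 2/3 (g = (1/3)*2 = 2/3 ≈ 0.66667)
M(O) = 12*O (M(O) = -4*O*(-3) = -(-12)*O = 12*O)
Y = 3 (Y = 2*4 - 5 = 8 - 5 = 3)
M(g)*(7 + Y) = (12*(2/3))*(7 + 3) = 8*10 = 80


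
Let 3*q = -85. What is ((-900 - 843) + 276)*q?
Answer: 41565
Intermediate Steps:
q = -85/3 (q = (⅓)*(-85) = -85/3 ≈ -28.333)
((-900 - 843) + 276)*q = ((-900 - 843) + 276)*(-85/3) = (-1743 + 276)*(-85/3) = -1467*(-85/3) = 41565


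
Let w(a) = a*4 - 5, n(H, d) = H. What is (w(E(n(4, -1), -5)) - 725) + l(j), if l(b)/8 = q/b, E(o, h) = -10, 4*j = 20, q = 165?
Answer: -506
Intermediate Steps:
j = 5 (j = (1/4)*20 = 5)
l(b) = 1320/b (l(b) = 8*(165/b) = 1320/b)
w(a) = -5 + 4*a (w(a) = 4*a - 5 = -5 + 4*a)
(w(E(n(4, -1), -5)) - 725) + l(j) = ((-5 + 4*(-10)) - 725) + 1320/5 = ((-5 - 40) - 725) + 1320*(1/5) = (-45 - 725) + 264 = -770 + 264 = -506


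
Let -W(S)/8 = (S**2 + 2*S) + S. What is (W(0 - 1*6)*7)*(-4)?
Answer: 4032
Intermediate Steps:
W(S) = -24*S - 8*S**2 (W(S) = -8*((S**2 + 2*S) + S) = -8*(S**2 + 3*S) = -24*S - 8*S**2)
(W(0 - 1*6)*7)*(-4) = (-8*(0 - 1*6)*(3 + (0 - 1*6))*7)*(-4) = (-8*(0 - 6)*(3 + (0 - 6))*7)*(-4) = (-8*(-6)*(3 - 6)*7)*(-4) = (-8*(-6)*(-3)*7)*(-4) = -144*7*(-4) = -1008*(-4) = 4032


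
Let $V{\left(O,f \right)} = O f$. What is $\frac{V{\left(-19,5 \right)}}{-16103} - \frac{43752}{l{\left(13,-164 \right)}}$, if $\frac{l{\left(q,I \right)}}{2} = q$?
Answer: $- \frac{352267993}{209339} \approx -1682.8$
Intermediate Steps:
$l{\left(q,I \right)} = 2 q$
$\frac{V{\left(-19,5 \right)}}{-16103} - \frac{43752}{l{\left(13,-164 \right)}} = \frac{\left(-19\right) 5}{-16103} - \frac{43752}{2 \cdot 13} = \left(-95\right) \left(- \frac{1}{16103}\right) - \frac{43752}{26} = \frac{95}{16103} - \frac{21876}{13} = - \frac{352267993}{209339}$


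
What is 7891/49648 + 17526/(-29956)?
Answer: -158437013/371813872 ≈ -0.42612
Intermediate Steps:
7891/49648 + 17526/(-29956) = 7891*(1/49648) + 17526*(-1/29956) = 7891/49648 - 8763/14978 = -158437013/371813872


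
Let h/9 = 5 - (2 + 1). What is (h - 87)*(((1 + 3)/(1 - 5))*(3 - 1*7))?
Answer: -276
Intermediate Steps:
h = 18 (h = 9*(5 - (2 + 1)) = 9*(5 - 1*3) = 9*(5 - 3) = 9*2 = 18)
(h - 87)*(((1 + 3)/(1 - 5))*(3 - 1*7)) = (18 - 87)*(((1 + 3)/(1 - 5))*(3 - 1*7)) = -69*4/(-4)*(3 - 7) = -69*4*(-¼)*(-4) = -(-69)*(-4) = -69*4 = -276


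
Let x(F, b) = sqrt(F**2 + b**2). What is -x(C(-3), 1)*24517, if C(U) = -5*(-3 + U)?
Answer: -24517*sqrt(901) ≈ -7.3592e+5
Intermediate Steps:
C(U) = 15 - 5*U
-x(C(-3), 1)*24517 = -sqrt((15 - 5*(-3))**2 + 1**2)*24517 = -sqrt((15 + 15)**2 + 1)*24517 = -sqrt(30**2 + 1)*24517 = -sqrt(900 + 1)*24517 = -sqrt(901)*24517 = -24517*sqrt(901)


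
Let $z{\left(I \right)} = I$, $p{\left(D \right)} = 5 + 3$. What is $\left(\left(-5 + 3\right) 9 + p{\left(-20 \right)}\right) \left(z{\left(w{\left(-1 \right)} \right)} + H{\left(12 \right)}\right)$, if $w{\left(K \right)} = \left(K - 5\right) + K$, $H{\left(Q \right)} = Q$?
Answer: $-50$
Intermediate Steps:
$w{\left(K \right)} = -5 + 2 K$ ($w{\left(K \right)} = \left(-5 + K\right) + K = -5 + 2 K$)
$p{\left(D \right)} = 8$
$\left(\left(-5 + 3\right) 9 + p{\left(-20 \right)}\right) \left(z{\left(w{\left(-1 \right)} \right)} + H{\left(12 \right)}\right) = \left(\left(-5 + 3\right) 9 + 8\right) \left(\left(-5 + 2 \left(-1\right)\right) + 12\right) = \left(\left(-2\right) 9 + 8\right) \left(\left(-5 - 2\right) + 12\right) = \left(-18 + 8\right) \left(-7 + 12\right) = \left(-10\right) 5 = -50$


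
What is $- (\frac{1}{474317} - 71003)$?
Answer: $\frac{33677929950}{474317} \approx 71003.0$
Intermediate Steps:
$- (\frac{1}{474317} - 71003) = \left(-1\right) \left(- \frac{33677929950}{474317}\right) = \frac{33677929950}{474317}$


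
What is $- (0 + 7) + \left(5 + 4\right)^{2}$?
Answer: $74$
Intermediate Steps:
$- (0 + 7) + \left(5 + 4\right)^{2} = \left(-1\right) 7 + 9^{2} = -7 + 81 = 74$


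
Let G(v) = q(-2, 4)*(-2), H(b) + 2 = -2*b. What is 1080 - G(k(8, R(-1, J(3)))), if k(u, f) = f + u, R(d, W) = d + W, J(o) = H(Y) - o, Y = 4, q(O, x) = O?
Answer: 1076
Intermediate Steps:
H(b) = -2 - 2*b
J(o) = -10 - o (J(o) = (-2 - 2*4) - o = (-2 - 8) - o = -10 - o)
R(d, W) = W + d
G(v) = 4 (G(v) = -2*(-2) = 4)
1080 - G(k(8, R(-1, J(3)))) = 1080 - 1*4 = 1080 - 4 = 1076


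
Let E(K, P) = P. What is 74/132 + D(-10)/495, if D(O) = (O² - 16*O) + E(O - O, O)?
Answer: 211/198 ≈ 1.0657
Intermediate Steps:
D(O) = O² - 15*O (D(O) = (O² - 16*O) + O = O² - 15*O)
74/132 + D(-10)/495 = 74/132 - 10*(-15 - 10)/495 = 74*(1/132) - 10*(-25)*(1/495) = 37/66 + 250*(1/495) = 37/66 + 50/99 = 211/198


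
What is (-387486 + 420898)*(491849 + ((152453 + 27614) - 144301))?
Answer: 17628672380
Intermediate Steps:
(-387486 + 420898)*(491849 + ((152453 + 27614) - 144301)) = 33412*(491849 + (180067 - 144301)) = 33412*(491849 + 35766) = 33412*527615 = 17628672380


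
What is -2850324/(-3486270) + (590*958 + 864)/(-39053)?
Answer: -310367993918/22691550385 ≈ -13.678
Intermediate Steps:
-2850324/(-3486270) + (590*958 + 864)/(-39053) = -2850324*(-1/3486270) + (565220 + 864)*(-1/39053) = 475054/581045 + 566084*(-1/39053) = 475054/581045 - 566084/39053 = -310367993918/22691550385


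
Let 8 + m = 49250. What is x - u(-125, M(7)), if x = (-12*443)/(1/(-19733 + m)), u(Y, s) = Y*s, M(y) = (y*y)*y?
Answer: -156826969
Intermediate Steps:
m = 49242 (m = -8 + 49250 = 49242)
M(y) = y³ (M(y) = y²*y = y³)
x = -156869844 (x = (-12*443)/(1/(-19733 + 49242)) = -5316/(1/29509) = -5316/1/29509 = -5316*29509 = -156869844)
x - u(-125, M(7)) = -156869844 - (-125)*7³ = -156869844 - (-125)*343 = -156869844 - 1*(-42875) = -156869844 + 42875 = -156826969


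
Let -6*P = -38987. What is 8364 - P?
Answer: 11197/6 ≈ 1866.2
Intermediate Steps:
P = 38987/6 (P = -1/6*(-38987) = 38987/6 ≈ 6497.8)
8364 - P = 8364 - 1*38987/6 = 8364 - 38987/6 = 11197/6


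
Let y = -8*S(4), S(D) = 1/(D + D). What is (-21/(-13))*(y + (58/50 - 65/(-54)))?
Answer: 12887/5850 ≈ 2.2029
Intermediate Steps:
S(D) = 1/(2*D)
y = -1 (y = -4/4 = -8*⅛ = -1)
(-21/(-13))*(y + (58/50 - 65/(-54))) = (-21/(-13))*(-1 + (58/50 - 65/(-54))) = (-21*(-1/13))*(-1 + (58*(1/50) - 65*(-1/54))) = 21*(-1 + (29/25 + 65/54))/13 = 21*(-1 + 3191/1350)/13 = (21/13)*(1841/1350) = 12887/5850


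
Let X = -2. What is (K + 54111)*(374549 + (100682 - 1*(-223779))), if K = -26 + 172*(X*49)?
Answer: 26023443290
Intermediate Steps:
K = -16882 (K = -26 + 172*(-2*49) = -26 + 172*(-98) = -26 - 16856 = -16882)
(K + 54111)*(374549 + (100682 - 1*(-223779))) = (-16882 + 54111)*(374549 + (100682 - 1*(-223779))) = 37229*(374549 + (100682 + 223779)) = 37229*(374549 + 324461) = 37229*699010 = 26023443290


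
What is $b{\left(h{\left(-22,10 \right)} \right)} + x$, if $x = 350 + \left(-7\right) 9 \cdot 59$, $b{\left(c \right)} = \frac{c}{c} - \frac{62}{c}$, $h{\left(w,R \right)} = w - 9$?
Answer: $-3364$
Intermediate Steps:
$h{\left(w,R \right)} = -9 + w$ ($h{\left(w,R \right)} = w - 9 = -9 + w$)
$b{\left(c \right)} = 1 - \frac{62}{c}$
$x = -3367$ ($x = 350 - 3717 = -3367$)
$b{\left(h{\left(-22,10 \right)} \right)} + x = \frac{-62 - 31}{-9 - 22} - 3367 = \frac{-62 - 31}{-31} - 3367 = \left(- \frac{1}{31}\right) \left(-93\right) - 3367 = 3 - 3367 = -3364$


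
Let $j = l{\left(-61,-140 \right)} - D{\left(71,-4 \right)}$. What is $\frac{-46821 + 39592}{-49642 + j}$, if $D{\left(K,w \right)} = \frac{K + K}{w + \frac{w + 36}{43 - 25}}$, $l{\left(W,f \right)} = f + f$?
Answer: $\frac{72290}{498581} \approx 0.14499$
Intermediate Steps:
$l{\left(W,f \right)} = 2 f$
$D{\left(K,w \right)} = \frac{2 K}{2 + \frac{19 w}{18}}$ ($D{\left(K,w \right)} = \frac{2 K}{w + \frac{36 + w}{18}} = \frac{2 K}{w + \left(36 + w\right) \frac{1}{18}} = \frac{2 K}{w + \left(2 + \frac{w}{18}\right)} = \frac{2 K}{2 + \frac{19 w}{18}}$)
$j = - \frac{2161}{10}$ ($j = 2 \left(-140\right) - 36 \cdot 71 \frac{1}{36 + 19 \left(-4\right)} = -280 - 36 \cdot 71 \frac{1}{36 - 76} = -280 - 36 \cdot 71 \frac{1}{-40} = -280 - 36 \cdot 71 \left(- \frac{1}{40}\right) = -280 - - \frac{639}{10} = -280 + \frac{639}{10} = - \frac{2161}{10} \approx -216.1$)
$\frac{-46821 + 39592}{-49642 + j} = \frac{-46821 + 39592}{-49642 - \frac{2161}{10}} = - \frac{7229}{- \frac{498581}{10}} = \left(-7229\right) \left(- \frac{10}{498581}\right) = \frac{72290}{498581}$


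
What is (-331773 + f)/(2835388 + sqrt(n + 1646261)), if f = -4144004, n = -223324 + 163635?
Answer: -186625947007/118226816529 + 3422653*sqrt(2347)/236453633058 ≈ -1.5778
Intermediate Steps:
n = -59689
(-331773 + f)/(2835388 + sqrt(n + 1646261)) = (-331773 - 4144004)/(2835388 + sqrt(-59689 + 1646261)) = -4475777/(2835388 + sqrt(1586572)) = -4475777/(2835388 + 26*sqrt(2347))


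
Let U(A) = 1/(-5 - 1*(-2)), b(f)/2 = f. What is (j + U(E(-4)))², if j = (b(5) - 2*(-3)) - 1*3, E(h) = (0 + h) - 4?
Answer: 1444/9 ≈ 160.44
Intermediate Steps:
b(f) = 2*f
E(h) = -4 + h (E(h) = h - 4 = -4 + h)
U(A) = -⅓ (U(A) = 1/(-5 + 2) = 1/(-3) = -⅓)
j = 13 (j = (2*5 - 2*(-3)) - 1*3 = (10 - 1*(-6)) - 3 = (10 + 6) - 3 = 16 - 3 = 13)
(j + U(E(-4)))² = (13 - ⅓)² = (38/3)² = 1444/9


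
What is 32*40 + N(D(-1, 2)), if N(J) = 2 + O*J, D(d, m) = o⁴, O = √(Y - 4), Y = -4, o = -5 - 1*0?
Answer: 1282 + 1250*I*√2 ≈ 1282.0 + 1767.8*I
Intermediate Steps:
o = -5 (o = -5 + 0 = -5)
O = 2*I*√2 (O = √(-4 - 4) = √(-8) = 2*I*√2 ≈ 2.8284*I)
D(d, m) = 625 (D(d, m) = (-5)⁴ = 625)
N(J) = 2 + 2*I*J*√2 (N(J) = 2 + (2*I*√2)*J = 2 + 2*I*J*√2)
32*40 + N(D(-1, 2)) = 32*40 + (2 + 2*I*625*√2) = 1280 + (2 + 1250*I*√2) = 1282 + 1250*I*√2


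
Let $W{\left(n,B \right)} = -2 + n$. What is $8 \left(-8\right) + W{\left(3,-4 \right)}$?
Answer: $-63$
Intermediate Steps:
$8 \left(-8\right) + W{\left(3,-4 \right)} = 8 \left(-8\right) + \left(-2 + 3\right) = -64 + 1 = -63$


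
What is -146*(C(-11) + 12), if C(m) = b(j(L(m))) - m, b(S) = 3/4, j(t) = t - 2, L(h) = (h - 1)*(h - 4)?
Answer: -6935/2 ≈ -3467.5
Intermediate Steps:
L(h) = (-1 + h)*(-4 + h)
j(t) = -2 + t
b(S) = ¾ (b(S) = 3*(¼) = ¾)
C(m) = ¾ - m
-146*(C(-11) + 12) = -146*((¾ - 1*(-11)) + 12) = -146*((¾ + 11) + 12) = -146*(47/4 + 12) = -146*95/4 = -6935/2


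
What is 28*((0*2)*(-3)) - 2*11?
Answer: -22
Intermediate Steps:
28*((0*2)*(-3)) - 2*11 = 28*(0*(-3)) - 22 = 28*0 - 22 = 0 - 22 = -22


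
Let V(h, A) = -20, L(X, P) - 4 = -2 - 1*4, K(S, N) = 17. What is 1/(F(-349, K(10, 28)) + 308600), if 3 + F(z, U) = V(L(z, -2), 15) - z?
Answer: 1/308926 ≈ 3.2370e-6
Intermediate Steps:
L(X, P) = -2 (L(X, P) = 4 + (-2 - 1*4) = 4 + (-2 - 4) = 4 - 6 = -2)
F(z, U) = -23 - z (F(z, U) = -3 + (-20 - z) = -23 - z)
1/(F(-349, K(10, 28)) + 308600) = 1/((-23 - 1*(-349)) + 308600) = 1/((-23 + 349) + 308600) = 1/(326 + 308600) = 1/308926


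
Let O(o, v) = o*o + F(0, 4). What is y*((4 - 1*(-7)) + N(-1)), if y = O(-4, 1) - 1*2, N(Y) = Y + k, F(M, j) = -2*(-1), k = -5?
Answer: 80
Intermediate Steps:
F(M, j) = 2
O(o, v) = 2 + o**2 (O(o, v) = o*o + 2 = o**2 + 2 = 2 + o**2)
N(Y) = -5 + Y (N(Y) = Y - 5 = -5 + Y)
y = 16 (y = (2 + (-4)**2) - 1*2 = (2 + 16) - 2 = 18 - 2 = 16)
y*((4 - 1*(-7)) + N(-1)) = 16*((4 - 1*(-7)) + (-5 - 1)) = 16*((4 + 7) - 6) = 16*(11 - 6) = 16*5 = 80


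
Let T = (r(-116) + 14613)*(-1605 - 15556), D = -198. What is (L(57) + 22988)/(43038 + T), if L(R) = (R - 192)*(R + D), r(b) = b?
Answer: -42023/248739979 ≈ -0.00016894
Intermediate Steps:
T = -248783017 (T = (-116 + 14613)*(-1605 - 15556) = 14497*(-17161) = -248783017)
L(R) = (-198 + R)*(-192 + R) (L(R) = (R - 192)*(R - 198) = (-192 + R)*(-198 + R) = (-198 + R)*(-192 + R))
(L(57) + 22988)/(43038 + T) = ((38016 + 57² - 390*57) + 22988)/(43038 - 248783017) = ((38016 + 3249 - 22230) + 22988)/(-248739979) = (19035 + 22988)*(-1/248739979) = 42023*(-1/248739979) = -42023/248739979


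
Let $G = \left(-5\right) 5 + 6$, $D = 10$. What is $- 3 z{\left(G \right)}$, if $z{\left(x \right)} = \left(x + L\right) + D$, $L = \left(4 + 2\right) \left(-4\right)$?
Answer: $99$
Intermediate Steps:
$L = -24$ ($L = 6 \left(-4\right) = -24$)
$G = -19$ ($G = -25 + 6 = -19$)
$z{\left(x \right)} = -14 + x$ ($z{\left(x \right)} = \left(x - 24\right) + 10 = \left(-24 + x\right) + 10 = -14 + x$)
$- 3 z{\left(G \right)} = - 3 \left(-14 - 19\right) = \left(-3\right) \left(-33\right) = 99$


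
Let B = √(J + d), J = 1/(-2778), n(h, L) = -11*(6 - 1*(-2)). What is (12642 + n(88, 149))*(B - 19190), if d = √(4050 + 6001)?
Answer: -240911260 + 6277*√(-2778 + 177497532*√19)/1389 ≈ -2.4079e+8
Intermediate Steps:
n(h, L) = -88 (n(h, L) = -11*(6 + 2) = -11*8 = -88)
J = -1/2778 ≈ -0.00035997
d = 23*√19 (d = √10051 = 23*√19 ≈ 100.25)
B = √(-1/2778 + 23*√19) ≈ 10.013
(12642 + n(88, 149))*(B - 19190) = (12642 - 88)*(√(-2778 + 177497532*√19)/2778 - 19190) = 12554*(-19190 + √(-2778 + 177497532*√19)/2778) = -240911260 + 6277*√(-2778 + 177497532*√19)/1389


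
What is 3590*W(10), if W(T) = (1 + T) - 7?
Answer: 14360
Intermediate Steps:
W(T) = -6 + T
3590*W(10) = 3590*(-6 + 10) = 3590*4 = 14360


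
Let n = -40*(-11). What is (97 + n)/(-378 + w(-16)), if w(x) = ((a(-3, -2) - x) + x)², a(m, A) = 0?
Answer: -179/126 ≈ -1.4206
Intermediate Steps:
n = 440
w(x) = 0 (w(x) = ((0 - x) + x)² = (-x + x)² = 0² = 0)
(97 + n)/(-378 + w(-16)) = (97 + 440)/(-378 + 0) = 537/(-378) = 537*(-1/378) = -179/126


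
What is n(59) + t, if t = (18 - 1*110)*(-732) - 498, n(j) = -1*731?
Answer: 66115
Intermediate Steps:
n(j) = -731
t = 66846 (t = (18 - 110)*(-732) - 498 = -92*(-732) - 498 = 67344 - 498 = 66846)
n(59) + t = -731 + 66846 = 66115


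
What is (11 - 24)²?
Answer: 169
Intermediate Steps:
(11 - 24)² = (-13)² = 169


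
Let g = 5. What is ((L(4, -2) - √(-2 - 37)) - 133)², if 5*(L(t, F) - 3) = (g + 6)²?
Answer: 278866/25 + 1058*I*√39/5 ≈ 11155.0 + 1321.4*I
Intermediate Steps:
L(t, F) = 136/5 (L(t, F) = 3 + (5 + 6)²/5 = 3 + (⅕)*11² = 3 + (⅕)*121 = 3 + 121/5 = 136/5)
((L(4, -2) - √(-2 - 37)) - 133)² = ((136/5 - √(-2 - 37)) - 133)² = ((136/5 - √(-39)) - 133)² = ((136/5 - I*√39) - 133)² = (-529/5 - I*√39)²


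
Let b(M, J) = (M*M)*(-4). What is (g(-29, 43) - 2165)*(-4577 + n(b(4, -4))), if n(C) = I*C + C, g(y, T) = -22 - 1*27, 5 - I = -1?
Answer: 11125350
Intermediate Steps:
I = 6 (I = 5 - 1*(-1) = 5 + 1 = 6)
b(M, J) = -4*M**2 (b(M, J) = M**2*(-4) = -4*M**2)
g(y, T) = -49 (g(y, T) = -22 - 27 = -49)
n(C) = 7*C (n(C) = 6*C + C = 7*C)
(g(-29, 43) - 2165)*(-4577 + n(b(4, -4))) = (-49 - 2165)*(-4577 + 7*(-4*4**2)) = -2214*(-4577 + 7*(-4*16)) = -2214*(-4577 + 7*(-64)) = -2214*(-4577 - 448) = -2214*(-5025) = 11125350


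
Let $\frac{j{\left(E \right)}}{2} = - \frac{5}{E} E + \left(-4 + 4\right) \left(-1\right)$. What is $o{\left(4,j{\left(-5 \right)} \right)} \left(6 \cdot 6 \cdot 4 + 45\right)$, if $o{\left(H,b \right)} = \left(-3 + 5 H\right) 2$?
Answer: $6426$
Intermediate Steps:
$j{\left(E \right)} = -10$ ($j{\left(E \right)} = 2 \left(- \frac{5}{E} E + \left(-4 + 4\right) \left(-1\right)\right) = 2 \left(-5 + 0 \left(-1\right)\right) = 2 \left(-5 + 0\right) = 2 \left(-5\right) = -10$)
$o{\left(H,b \right)} = -6 + 10 H$
$o{\left(4,j{\left(-5 \right)} \right)} \left(6 \cdot 6 \cdot 4 + 45\right) = \left(-6 + 10 \cdot 4\right) \left(6 \cdot 6 \cdot 4 + 45\right) = \left(-6 + 40\right) \left(36 \cdot 4 + 45\right) = 34 \left(144 + 45\right) = 34 \cdot 189 = 6426$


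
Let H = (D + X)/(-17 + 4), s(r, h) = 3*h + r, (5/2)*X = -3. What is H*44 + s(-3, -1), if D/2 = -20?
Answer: 8674/65 ≈ 133.45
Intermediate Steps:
D = -40 (D = 2*(-20) = -40)
X = -6/5 (X = (⅖)*(-3) = -6/5 ≈ -1.2000)
s(r, h) = r + 3*h
H = 206/65 (H = (-40 - 6/5)/(-17 + 4) = -206/5/(-13) = -206/5*(-1/13) = 206/65 ≈ 3.1692)
H*44 + s(-3, -1) = (206/65)*44 + (-3 + 3*(-1)) = 9064/65 + (-3 - 3) = 9064/65 - 6 = 8674/65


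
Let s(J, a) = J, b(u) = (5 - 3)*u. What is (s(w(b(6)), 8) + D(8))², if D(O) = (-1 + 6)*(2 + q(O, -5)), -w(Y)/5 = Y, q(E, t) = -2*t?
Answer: 0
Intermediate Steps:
b(u) = 2*u
w(Y) = -5*Y
D(O) = 60 (D(O) = (-1 + 6)*(2 - 2*(-5)) = 5*(2 + 10) = 5*12 = 60)
(s(w(b(6)), 8) + D(8))² = (-10*6 + 60)² = (-5*12 + 60)² = (-60 + 60)² = 0² = 0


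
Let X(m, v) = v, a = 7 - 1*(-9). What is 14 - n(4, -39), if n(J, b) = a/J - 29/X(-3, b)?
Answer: 361/39 ≈ 9.2564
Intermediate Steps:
a = 16 (a = 7 + 9 = 16)
n(J, b) = -29/b + 16/J (n(J, b) = 16/J - 29/b = -29/b + 16/J)
14 - n(4, -39) = 14 - (-29/(-39) + 16/4) = 14 - (-29*(-1/39) + 16*(¼)) = 14 - (29/39 + 4) = 14 - 1*185/39 = 14 - 185/39 = 361/39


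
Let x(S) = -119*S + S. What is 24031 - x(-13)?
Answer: 22497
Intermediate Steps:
x(S) = -118*S
24031 - x(-13) = 24031 - (-118)*(-13) = 24031 - 1*1534 = 24031 - 1534 = 22497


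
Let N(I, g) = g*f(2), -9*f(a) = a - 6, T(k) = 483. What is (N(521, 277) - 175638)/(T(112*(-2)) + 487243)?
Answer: -789817/2194767 ≈ -0.35986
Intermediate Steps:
f(a) = ⅔ - a/9 (f(a) = -(a - 6)/9 = -(-6 + a)/9 = ⅔ - a/9)
N(I, g) = 4*g/9 (N(I, g) = g*(⅔ - ⅑*2) = g*(⅔ - 2/9) = g*(4/9) = 4*g/9)
(N(521, 277) - 175638)/(T(112*(-2)) + 487243) = ((4/9)*277 - 175638)/(483 + 487243) = (1108/9 - 175638)/487726 = -1579634/9*1/487726 = -789817/2194767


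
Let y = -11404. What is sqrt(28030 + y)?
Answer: sqrt(16626) ≈ 128.94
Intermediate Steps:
sqrt(28030 + y) = sqrt(28030 - 11404) = sqrt(16626)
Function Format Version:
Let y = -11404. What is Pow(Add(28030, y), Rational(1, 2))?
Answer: Pow(16626, Rational(1, 2)) ≈ 128.94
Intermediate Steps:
Pow(Add(28030, y), Rational(1, 2)) = Pow(Add(28030, -11404), Rational(1, 2)) = Pow(16626, Rational(1, 2))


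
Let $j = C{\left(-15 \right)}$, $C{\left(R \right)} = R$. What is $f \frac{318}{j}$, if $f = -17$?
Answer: $\frac{1802}{5} \approx 360.4$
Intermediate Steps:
$j = -15$
$f \frac{318}{j} = - 17 \frac{318}{-15} = - 17 \cdot 318 \left(- \frac{1}{15}\right) = \left(-17\right) \left(- \frac{106}{5}\right) = \frac{1802}{5}$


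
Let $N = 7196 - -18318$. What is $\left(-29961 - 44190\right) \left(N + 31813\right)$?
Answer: $-4250854377$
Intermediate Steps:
$N = 25514$ ($N = 7196 + 18318 = 25514$)
$\left(-29961 - 44190\right) \left(N + 31813\right) = \left(-29961 - 44190\right) \left(25514 + 31813\right) = \left(-74151\right) 57327 = -4250854377$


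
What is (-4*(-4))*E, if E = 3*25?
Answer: 1200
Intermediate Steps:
E = 75
(-4*(-4))*E = -4*(-4)*75 = 16*75 = 1200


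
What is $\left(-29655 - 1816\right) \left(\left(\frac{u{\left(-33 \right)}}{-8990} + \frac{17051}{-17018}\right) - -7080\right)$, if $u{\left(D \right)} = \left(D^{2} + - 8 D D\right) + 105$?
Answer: $- \frac{17044012857628207}{76495910} \approx -2.2281 \cdot 10^{8}$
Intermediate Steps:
$u{\left(D \right)} = 105 - 7 D^{2}$ ($u{\left(D \right)} = \left(D^{2} - 8 D^{2}\right) + 105 = - 7 D^{2} + 105 = 105 - 7 D^{2}$)
$\left(-29655 - 1816\right) \left(\left(\frac{u{\left(-33 \right)}}{-8990} + \frac{17051}{-17018}\right) - -7080\right) = \left(-29655 - 1816\right) \left(\left(\frac{105 - 7 \left(-33\right)^{2}}{-8990} + \frac{17051}{-17018}\right) - -7080\right) = - 31471 \left(\left(\left(105 - 7623\right) \left(- \frac{1}{8990}\right) + 17051 \left(- \frac{1}{17018}\right)\right) + 7080\right) = - 31471 \left(\left(\left(105 - 7623\right) \left(- \frac{1}{8990}\right) - \frac{17051}{17018}\right) + 7080\right) = - 31471 \left(\left(\left(-7518\right) \left(- \frac{1}{8990}\right) - \frac{17051}{17018}\right) + 7080\right) = - 31471 \left(\left(\frac{3759}{4495} - \frac{17051}{17018}\right) + 7080\right) = - 31471 \left(- \frac{12673583}{76495910} + 7080\right) = \left(-31471\right) \frac{541578369217}{76495910} = - \frac{17044012857628207}{76495910}$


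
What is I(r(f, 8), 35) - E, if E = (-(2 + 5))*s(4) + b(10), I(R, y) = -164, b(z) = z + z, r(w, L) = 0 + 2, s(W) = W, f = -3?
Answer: -156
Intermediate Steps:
r(w, L) = 2
b(z) = 2*z
E = -8 (E = -(2 + 5)*4 + 2*10 = -1*7*4 + 20 = -7*4 + 20 = -28 + 20 = -8)
I(r(f, 8), 35) - E = -164 - 1*(-8) = -164 + 8 = -156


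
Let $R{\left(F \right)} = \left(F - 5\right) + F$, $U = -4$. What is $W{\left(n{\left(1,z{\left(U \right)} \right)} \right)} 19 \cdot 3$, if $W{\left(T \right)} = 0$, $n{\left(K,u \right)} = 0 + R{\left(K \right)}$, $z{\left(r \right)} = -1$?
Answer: $0$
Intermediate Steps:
$R{\left(F \right)} = -5 + 2 F$ ($R{\left(F \right)} = \left(-5 + F\right) + F = -5 + 2 F$)
$n{\left(K,u \right)} = -5 + 2 K$ ($n{\left(K,u \right)} = 0 + \left(-5 + 2 K\right) = -5 + 2 K$)
$W{\left(n{\left(1,z{\left(U \right)} \right)} \right)} 19 \cdot 3 = 0 \cdot 19 \cdot 3 = 0 \cdot 3 = 0$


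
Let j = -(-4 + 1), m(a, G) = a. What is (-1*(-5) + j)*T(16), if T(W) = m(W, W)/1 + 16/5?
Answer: 768/5 ≈ 153.60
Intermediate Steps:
j = 3 (j = -1*(-3) = 3)
T(W) = 16/5 + W (T(W) = W/1 + 16/5 = W*1 + 16*(1/5) = W + 16/5 = 16/5 + W)
(-1*(-5) + j)*T(16) = (-1*(-5) + 3)*(16/5 + 16) = (5 + 3)*(96/5) = 8*(96/5) = 768/5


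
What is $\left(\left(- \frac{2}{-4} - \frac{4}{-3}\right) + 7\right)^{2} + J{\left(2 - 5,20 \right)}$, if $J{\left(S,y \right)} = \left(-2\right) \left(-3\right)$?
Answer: $\frac{3025}{36} \approx 84.028$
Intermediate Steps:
$J{\left(S,y \right)} = 6$
$\left(\left(- \frac{2}{-4} - \frac{4}{-3}\right) + 7\right)^{2} + J{\left(2 - 5,20 \right)} = \left(\left(- \frac{2}{-4} - \frac{4}{-3}\right) + 7\right)^{2} + 6 = \left(\left(\left(-2\right) \left(- \frac{1}{4}\right) - - \frac{4}{3}\right) + 7\right)^{2} + 6 = \left(\left(\frac{1}{2} + \frac{4}{3}\right) + 7\right)^{2} + 6 = \left(\frac{11}{6} + 7\right)^{2} + 6 = \left(\frac{53}{6}\right)^{2} + 6 = \frac{2809}{36} + 6 = \frac{3025}{36}$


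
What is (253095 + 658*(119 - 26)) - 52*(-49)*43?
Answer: 423853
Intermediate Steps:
(253095 + 658*(119 - 26)) - 52*(-49)*43 = (253095 + 658*93) + 2548*43 = (253095 + 61194) + 109564 = 314289 + 109564 = 423853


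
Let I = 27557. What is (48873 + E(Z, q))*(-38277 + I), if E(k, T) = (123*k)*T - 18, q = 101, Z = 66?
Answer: -9313246560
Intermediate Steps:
E(k, T) = -18 + 123*T*k (E(k, T) = 123*T*k - 18 = -18 + 123*T*k)
(48873 + E(Z, q))*(-38277 + I) = (48873 + (-18 + 123*101*66))*(-38277 + 27557) = (48873 + (-18 + 819918))*(-10720) = (48873 + 819900)*(-10720) = 868773*(-10720) = -9313246560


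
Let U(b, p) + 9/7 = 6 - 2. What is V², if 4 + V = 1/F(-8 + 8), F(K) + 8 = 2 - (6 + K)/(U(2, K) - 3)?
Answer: 3481/225 ≈ 15.471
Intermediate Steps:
U(b, p) = 19/7 (U(b, p) = -9/7 + (6 - 2) = -9/7 + 4 = 19/7)
F(K) = 15 + 7*K/2 (F(K) = -8 + (2 - (6 + K)/(19/7 - 3)) = -8 + (2 - (6 + K)/(-2/7)) = -8 + (2 - (6 + K)*(-7)/2) = -8 + (2 - (-21 - 7*K/2)) = -8 + (2 + (21 + 7*K/2)) = -8 + (23 + 7*K/2) = 15 + 7*K/2)
V = -59/15 (V = -4 + 1/(15 + 7*(-8 + 8)/2) = -4 + 1/(15 + (7/2)*0) = -4 + 1/(15 + 0) = -4 + 1/15 = -59/15 ≈ -3.9333)
V² = (-59/15)² = 3481/225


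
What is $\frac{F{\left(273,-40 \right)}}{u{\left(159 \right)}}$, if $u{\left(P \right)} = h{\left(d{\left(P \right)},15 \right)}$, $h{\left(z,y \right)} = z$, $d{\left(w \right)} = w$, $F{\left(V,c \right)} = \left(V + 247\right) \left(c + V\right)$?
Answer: $\frac{121160}{159} \approx 762.01$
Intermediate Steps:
$F{\left(V,c \right)} = \left(247 + V\right) \left(V + c\right)$
$u{\left(P \right)} = P$
$\frac{F{\left(273,-40 \right)}}{u{\left(159 \right)}} = \frac{273^{2} + 247 \cdot 273 + 247 \left(-40\right) + 273 \left(-40\right)}{159} = \left(74529 + 67431 - 9880 - 10920\right) \frac{1}{159} = 121160 \cdot \frac{1}{159} = \frac{121160}{159}$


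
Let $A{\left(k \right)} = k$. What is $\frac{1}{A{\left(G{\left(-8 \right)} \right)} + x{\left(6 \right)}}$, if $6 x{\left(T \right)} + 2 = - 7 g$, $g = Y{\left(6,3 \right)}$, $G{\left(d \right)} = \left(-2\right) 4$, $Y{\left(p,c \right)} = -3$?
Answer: $- \frac{6}{29} \approx -0.2069$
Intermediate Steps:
$G{\left(d \right)} = -8$
$g = -3$
$x{\left(T \right)} = \frac{19}{6}$ ($x{\left(T \right)} = - \frac{1}{3} + \frac{\left(-7\right) \left(-3\right)}{6} = - \frac{1}{3} + \frac{1}{6} \cdot 21 = - \frac{1}{3} + \frac{7}{2} = \frac{19}{6}$)
$\frac{1}{A{\left(G{\left(-8 \right)} \right)} + x{\left(6 \right)}} = \frac{1}{-8 + \frac{19}{6}} = \frac{1}{- \frac{29}{6}} = - \frac{6}{29}$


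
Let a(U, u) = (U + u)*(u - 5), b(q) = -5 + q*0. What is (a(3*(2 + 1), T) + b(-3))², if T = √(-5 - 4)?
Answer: 3337 - 1416*I ≈ 3337.0 - 1416.0*I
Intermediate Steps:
T = 3*I (T = √(-9) = 3*I ≈ 3.0*I)
b(q) = -5 (b(q) = -5 + 0 = -5)
a(U, u) = (-5 + u)*(U + u) (a(U, u) = (U + u)*(-5 + u) = (-5 + u)*(U + u))
(a(3*(2 + 1), T) + b(-3))² = (((3*I)² - 15*(2 + 1) - 15*I + (3*(2 + 1))*(3*I)) - 5)² = ((-9 - 15*3 - 15*I + (3*3)*(3*I)) - 5)² = ((-9 - 5*9 - 15*I + 9*(3*I)) - 5)² = ((-9 - 45 - 15*I + 27*I) - 5)² = ((-54 + 12*I) - 5)² = (-59 + 12*I)²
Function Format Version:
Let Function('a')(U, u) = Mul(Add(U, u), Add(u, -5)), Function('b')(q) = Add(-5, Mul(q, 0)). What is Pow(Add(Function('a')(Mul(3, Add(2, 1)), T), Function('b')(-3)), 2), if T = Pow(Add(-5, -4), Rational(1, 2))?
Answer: Add(3337, Mul(-1416, I)) ≈ Add(3337.0, Mul(-1416.0, I))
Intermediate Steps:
T = Mul(3, I) (T = Pow(-9, Rational(1, 2)) = Mul(3, I) ≈ Mul(3.0000, I))
Function('b')(q) = -5 (Function('b')(q) = Add(-5, 0) = -5)
Function('a')(U, u) = Mul(Add(-5, u), Add(U, u)) (Function('a')(U, u) = Mul(Add(U, u), Add(-5, u)) = Mul(Add(-5, u), Add(U, u)))
Pow(Add(Function('a')(Mul(3, Add(2, 1)), T), Function('b')(-3)), 2) = Pow(Add(Add(Pow(Mul(3, I), 2), Mul(-5, Mul(3, Add(2, 1))), Mul(-5, Mul(3, I)), Mul(Mul(3, Add(2, 1)), Mul(3, I))), -5), 2) = Pow(Add(Add(-9, Mul(-5, Mul(3, 3)), Mul(-15, I), Mul(Mul(3, 3), Mul(3, I))), -5), 2) = Pow(Add(Add(-9, Mul(-5, 9), Mul(-15, I), Mul(9, Mul(3, I))), -5), 2) = Pow(Add(Add(-9, -45, Mul(-15, I), Mul(27, I)), -5), 2) = Pow(Add(Add(-54, Mul(12, I)), -5), 2) = Pow(Add(-59, Mul(12, I)), 2)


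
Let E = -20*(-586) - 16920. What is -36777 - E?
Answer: -31577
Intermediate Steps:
E = -5200 (E = 11720 - 16920 = -5200)
-36777 - E = -36777 - 1*(-5200) = -36777 + 5200 = -31577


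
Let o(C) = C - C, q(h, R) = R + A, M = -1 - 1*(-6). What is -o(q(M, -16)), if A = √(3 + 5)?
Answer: 0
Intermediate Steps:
M = 5 (M = -1 + 6 = 5)
A = 2*√2 (A = √8 = 2*√2 ≈ 2.8284)
q(h, R) = R + 2*√2
o(C) = 0
-o(q(M, -16)) = -1*0 = 0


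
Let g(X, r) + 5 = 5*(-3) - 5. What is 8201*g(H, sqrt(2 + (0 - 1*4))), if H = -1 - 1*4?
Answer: -205025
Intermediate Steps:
H = -5 (H = -1 - 4 = -5)
g(X, r) = -25 (g(X, r) = -5 + (5*(-3) - 5) = -5 + (-15 - 5) = -5 - 20 = -25)
8201*g(H, sqrt(2 + (0 - 1*4))) = 8201*(-25) = -205025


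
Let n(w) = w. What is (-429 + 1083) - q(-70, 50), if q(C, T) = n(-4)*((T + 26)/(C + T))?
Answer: 3194/5 ≈ 638.80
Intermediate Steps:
q(C, T) = -4*(26 + T)/(C + T) (q(C, T) = -4*(T + 26)/(C + T) = -4*(26 + T)/(C + T))
(-429 + 1083) - q(-70, 50) = (-429 + 1083) - 4*(-26 - 1*50)/(-70 + 50) = 654 - 4*(-26 - 50)/(-20) = 654 - 4*(-1)*(-76)/20 = 654 - 1*76/5 = 654 - 76/5 = 3194/5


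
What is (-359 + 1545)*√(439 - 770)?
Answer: 1186*I*√331 ≈ 21577.0*I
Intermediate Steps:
(-359 + 1545)*√(439 - 770) = 1186*√(-331) = 1186*(I*√331) = 1186*I*√331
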